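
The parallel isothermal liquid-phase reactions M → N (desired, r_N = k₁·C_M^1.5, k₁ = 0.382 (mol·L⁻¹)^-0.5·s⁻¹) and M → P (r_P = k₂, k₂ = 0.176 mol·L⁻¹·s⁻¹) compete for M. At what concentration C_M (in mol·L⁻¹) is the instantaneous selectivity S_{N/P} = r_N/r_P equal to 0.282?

0.257 mol·L⁻¹

S_{N/P} = (k₁/k₂)·C_M^1.5 ⇒ C_M = (S·k₂/k₁)^(1/1.5).
= (0.282×0.176/0.382)^(0.6667) = (0.1299)^(0.6667) = 0.257 mol·L⁻¹.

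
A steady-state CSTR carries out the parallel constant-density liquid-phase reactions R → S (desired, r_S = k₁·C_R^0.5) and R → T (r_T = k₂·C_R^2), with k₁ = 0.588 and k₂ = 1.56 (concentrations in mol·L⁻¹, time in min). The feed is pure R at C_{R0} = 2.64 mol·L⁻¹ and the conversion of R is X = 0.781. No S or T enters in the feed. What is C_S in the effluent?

Exit C_R = C_{R0}(1−X) = 2.64×0.219 = 0.5782 mol·L⁻¹.
In a CSTR the entire volume is at exit conditions, so r_S = 0.588×0.5782^0.5 = 0.4471 and r_T = 1.56×0.5782^2 = 0.5215.
Fraction of consumed R going to S: r_S/(r_S+r_T) = 0.4616.
C_S = 0.4616·C_{R0}·X = 0.4616×2.64×0.781 = 0.952 mol·L⁻¹.

0.952 mol·L⁻¹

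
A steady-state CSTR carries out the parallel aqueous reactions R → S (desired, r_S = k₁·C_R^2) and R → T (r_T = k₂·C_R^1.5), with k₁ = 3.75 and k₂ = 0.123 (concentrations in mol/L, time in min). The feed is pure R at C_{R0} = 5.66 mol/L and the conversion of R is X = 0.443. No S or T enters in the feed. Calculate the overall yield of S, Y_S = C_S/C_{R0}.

0.435

Exit C_R = C_{R0}(1−X) = 5.66×0.557 = 3.153 mol/L.
Rates in a CSTR are evaluated at the outlet concentration: r_S = 3.75×3.153^2 = 37.27, r_T = 0.123×3.153^1.5 = 0.6885.
Fraction of consumed R going to S: r_S/(r_S+r_T) = 0.9819.
C_S = 0.9819·C_{R0}·X = 0.9819×5.66×0.443 = 2.46 mol/L; Y_S = C_S/C_{R0} = 0.435.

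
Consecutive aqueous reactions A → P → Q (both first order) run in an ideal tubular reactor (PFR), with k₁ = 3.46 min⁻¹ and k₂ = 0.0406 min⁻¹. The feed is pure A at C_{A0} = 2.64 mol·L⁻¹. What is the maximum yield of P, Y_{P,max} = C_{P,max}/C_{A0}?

0.949

For a first-order series the maximum intermediate yield is C_{P,max}/C_{A0} = (k₁/k₂)^[k₂/(k₂−k₁)].
= (3.46/0.0406)^(0.0406/(0.0406−3.46)) = (85.22)^(-0.01187) = 0.9486.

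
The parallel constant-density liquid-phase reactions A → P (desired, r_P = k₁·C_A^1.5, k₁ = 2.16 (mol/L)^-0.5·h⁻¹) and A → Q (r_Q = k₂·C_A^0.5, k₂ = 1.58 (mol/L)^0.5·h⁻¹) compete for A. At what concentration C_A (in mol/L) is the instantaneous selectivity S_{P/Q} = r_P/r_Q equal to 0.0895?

0.0655 mol/L

S_{P/Q} = (k₁/k₂)·C_A ⇒ C_A = S·k₂/k₁.
= 0.0895×1.58/2.16 = 0.0655 mol/L.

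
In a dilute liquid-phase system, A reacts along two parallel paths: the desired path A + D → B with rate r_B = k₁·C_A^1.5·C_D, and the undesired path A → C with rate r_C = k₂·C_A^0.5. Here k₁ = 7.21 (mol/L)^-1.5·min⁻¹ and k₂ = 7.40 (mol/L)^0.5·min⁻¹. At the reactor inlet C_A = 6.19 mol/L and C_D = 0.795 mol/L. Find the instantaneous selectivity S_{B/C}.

S_{B/C} = r_B/r_C = (k₁·C_A^1.5·C_D)/(k₂·C_A^0.5) = (k₁/k₂)·C_A·C_D.
= (7.21×6.190^1.5×0.7950) / (7.40×6.190^0.5) = 88.28/18.41 = 4.79.
Since the desired path is higher order in A, keeping C_A high (PFR or concentrated feed) favours B.

4.79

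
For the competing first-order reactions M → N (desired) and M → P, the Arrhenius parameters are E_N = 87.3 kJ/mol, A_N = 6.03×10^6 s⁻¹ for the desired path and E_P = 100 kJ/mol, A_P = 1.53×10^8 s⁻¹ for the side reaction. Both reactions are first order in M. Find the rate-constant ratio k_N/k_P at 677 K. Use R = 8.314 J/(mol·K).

k_N/k_P = (A_N/A_P)·exp[−(E_N−E_P)/(RT)] = (A_N/A_P)·exp[(E_P−E_N)/(RT)].
(E_P−E_N)/(RT) = (100−87.3)×10³/(8.314×677) = 12700/5629 = 2.256.
k_N/k_P = (6.03×10^6/1.53×10^8)·exp(2.256) = 0.03941 × 9.548 = 0.376.

0.376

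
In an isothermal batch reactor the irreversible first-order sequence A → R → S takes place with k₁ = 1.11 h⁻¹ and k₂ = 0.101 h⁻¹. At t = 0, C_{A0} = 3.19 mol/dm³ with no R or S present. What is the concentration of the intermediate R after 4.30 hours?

2.24 mol/dm³

For first-order series with pure A initially, C_R(t) = k₁C_{A0}/(k₂−k₁)·(e^(−k₁t) − e^(−k₂t)).
e^(−k₁t) = e^(−1.11×4.30) = e^(−4.773) = 0.008455; e^(−k₂t) = e^(−0.4343) = 0.6477.
C_R = 1.11×3.19/(0.101−1.11) × (0.008455−0.6477) = (-3.509)×(-0.6393) = 2.243 mol/dm³.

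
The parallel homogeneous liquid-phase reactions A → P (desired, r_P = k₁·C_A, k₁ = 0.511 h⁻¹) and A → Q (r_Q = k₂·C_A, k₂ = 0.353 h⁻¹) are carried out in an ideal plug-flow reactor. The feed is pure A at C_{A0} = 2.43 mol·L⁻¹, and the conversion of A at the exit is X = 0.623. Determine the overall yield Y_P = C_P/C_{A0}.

C_A = C_{A0}(1−X) = 0.9161 mol·L⁻¹.
Both paths are first order in A, so the instantaneous fraction to P is constant: dC_P/d(−C_A) = k₁/(k₁+k₂) = 0.5914.
C_P = 0.5914·(C_{A0}−C_A) = 0.5914×1.514 = 0.895 mol·L⁻¹.
Y_P = C_P/C_{A0} = 0.8954/2.43 = 0.368.

0.368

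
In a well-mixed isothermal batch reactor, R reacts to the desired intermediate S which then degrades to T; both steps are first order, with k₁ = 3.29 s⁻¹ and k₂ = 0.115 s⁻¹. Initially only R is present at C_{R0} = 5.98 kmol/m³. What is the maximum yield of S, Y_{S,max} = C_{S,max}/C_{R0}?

At the optimum, C_{S,max}/C_{R0} = (k₁/k₂)^[k₂/(k₂−k₁)].
= (3.29/0.115)^(0.115/(0.115−3.29)) = (28.61)^(-0.03622) = 0.8856.

0.886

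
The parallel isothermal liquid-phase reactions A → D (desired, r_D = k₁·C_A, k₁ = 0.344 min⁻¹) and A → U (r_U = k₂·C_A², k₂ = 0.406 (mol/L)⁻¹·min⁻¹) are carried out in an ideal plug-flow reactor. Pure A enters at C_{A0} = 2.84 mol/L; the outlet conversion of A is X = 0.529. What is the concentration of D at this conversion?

0.443 mol/L

C_A = C_{A0}(1−X) = 1.338 mol/L.
Along a PFR/batch, dC_D/dC_A = −r_D/(r_D+r_U) = −k₁/(k₁+k₂·C_A).
Integrating from C_{A0} to C_A: C_D = (0.344/0.406)·ln[(0.344+0.406·2.84)/(0.344+0.406·1.34)] = 0.8473·ln(1.497/0.8871) = 0.4434 mol/L.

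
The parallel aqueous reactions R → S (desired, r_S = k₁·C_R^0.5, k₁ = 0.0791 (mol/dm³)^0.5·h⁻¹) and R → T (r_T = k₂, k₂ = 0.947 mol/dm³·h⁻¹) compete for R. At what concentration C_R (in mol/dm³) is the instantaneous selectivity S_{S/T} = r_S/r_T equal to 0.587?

S_{S/T} = (k₁/k₂)·C_R^0.5 ⇒ C_R = (S·k₂/k₁)^(2).
= (0.587×0.947/0.0791)^(2) = (7.028)^(2) = 49.4 mol/dm³.

49.4 mol/dm³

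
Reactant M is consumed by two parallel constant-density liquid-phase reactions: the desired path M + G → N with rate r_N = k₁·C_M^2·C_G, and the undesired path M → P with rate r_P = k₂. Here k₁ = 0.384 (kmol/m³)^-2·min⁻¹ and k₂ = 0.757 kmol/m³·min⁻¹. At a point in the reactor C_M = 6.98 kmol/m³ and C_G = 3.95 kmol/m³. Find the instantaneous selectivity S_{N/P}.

S_{N/P} = r_N/r_P = (k₁·C_M^2·C_G)/(k₂) = (k₁/k₂)·C_M^2·C_G.
= (0.384×6.980^2×3.950) / (0.757) = 73.90/0.7570 = 97.6.

97.6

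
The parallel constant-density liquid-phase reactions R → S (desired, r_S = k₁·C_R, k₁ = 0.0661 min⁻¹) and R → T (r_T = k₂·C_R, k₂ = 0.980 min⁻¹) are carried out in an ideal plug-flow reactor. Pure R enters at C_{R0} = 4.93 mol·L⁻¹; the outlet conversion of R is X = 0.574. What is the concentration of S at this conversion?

C_R = C_{R0}(1−X) = 2.100 mol·L⁻¹.
Both paths are first order in R, so the instantaneous fraction to S is constant: dC_S/d(−C_R) = k₁/(k₁+k₂) = 0.06319.
C_S = 0.06319·(C_{R0}−C_R) = 0.06319×2.830 = 0.179 mol·L⁻¹.

0.179 mol·L⁻¹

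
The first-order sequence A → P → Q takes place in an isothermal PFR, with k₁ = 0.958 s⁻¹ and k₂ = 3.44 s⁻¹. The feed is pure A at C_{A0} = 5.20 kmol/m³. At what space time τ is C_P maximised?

Setting dC_P/dτ = 0 gives τ_opt = ln(k₂/k₁)/(k₂−k₁).
= ln(3.44/0.958)/(3.44−0.958) = ln(3.591)/2.482 = 1.278/2.482 = 0.515 s.

0.515 s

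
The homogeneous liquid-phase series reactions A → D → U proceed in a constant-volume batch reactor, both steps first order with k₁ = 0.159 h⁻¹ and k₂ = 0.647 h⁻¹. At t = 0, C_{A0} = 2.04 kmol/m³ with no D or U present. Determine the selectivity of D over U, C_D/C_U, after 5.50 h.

Solving the coupled first-order balances gives C_D(t) = [k₁/(k₂−k₁)]·C_{A0}·(e^(−k₁t) − e^(−k₂t)).
e^(−k₁t) = e^(−0.159×5.50) = e^(−0.8745) = 0.4171; e^(−k₂t) = e^(−3.558) = 0.02848.
C_D = 0.159×2.04/(0.647−0.159) × (0.4171−0.02848) = 0.6647×0.3886 = 0.2583 kmol/m³.
C_A = C_{A0}e^(−k₁t) = 0.8508 kmol/m³, so C_U = C_{A0}−C_A−C_D = 0.9309 kmol/m³; C_D/C_U = 0.277.

0.277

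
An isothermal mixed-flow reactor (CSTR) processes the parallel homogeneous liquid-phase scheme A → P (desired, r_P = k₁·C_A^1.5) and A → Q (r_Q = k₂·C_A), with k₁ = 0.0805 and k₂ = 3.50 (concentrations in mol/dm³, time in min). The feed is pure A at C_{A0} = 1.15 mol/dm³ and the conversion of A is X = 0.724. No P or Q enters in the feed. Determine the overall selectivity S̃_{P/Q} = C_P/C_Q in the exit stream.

Exit C_A = C_{A0}(1−X) = 1.15×0.276 = 0.3174 mol/dm³.
In a CSTR the entire volume is at exit conditions, so r_P = 0.0805×0.3174^1.5 = 0.01439 and r_Q = 3.50×0.3174 = 1.111.
Overall selectivity = C_P/C_Q = r_Pτ/(r_Qτ) = r_P/r_Q = 0.0130.

0.0130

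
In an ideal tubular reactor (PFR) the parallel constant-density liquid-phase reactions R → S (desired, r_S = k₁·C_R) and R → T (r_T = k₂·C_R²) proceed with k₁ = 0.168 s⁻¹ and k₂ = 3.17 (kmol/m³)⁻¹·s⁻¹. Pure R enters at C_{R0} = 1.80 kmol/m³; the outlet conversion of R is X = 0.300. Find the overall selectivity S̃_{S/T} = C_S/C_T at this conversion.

C_R = C_{R0}(1−X) = 1.260 kmol/m³.
Along a PFR/batch, dC_S/dC_R = −r_S/(r_S+r_T) = −k₁/(k₁+k₂·C_R).
Integrating from C_{R0} to C_R: C_S = (0.168/3.17)·ln[(0.168+3.17·1.80)/(0.168+3.17·1.26)] = 0.05300·ln(5.874/4.162) = 0.01826 kmol/m³.
C_T = (C_{R0}−C_R)−C_S = 0.5217 kmol/m³; S̃_{S/T} = 0.01826/0.5217 = 0.0350.

0.0350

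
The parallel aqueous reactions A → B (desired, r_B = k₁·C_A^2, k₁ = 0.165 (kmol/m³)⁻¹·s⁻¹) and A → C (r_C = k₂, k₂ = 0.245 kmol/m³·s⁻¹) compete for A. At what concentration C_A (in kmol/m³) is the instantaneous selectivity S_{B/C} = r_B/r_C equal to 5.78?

2.93 kmol/m³

S_{B/C} = (k₁/k₂)·C_A^2 ⇒ C_A = (S·k₂/k₁)^(0.5).
= (5.78×0.245/0.165)^(0.5) = (8.582)^(0.5) = 2.93 kmol/m³.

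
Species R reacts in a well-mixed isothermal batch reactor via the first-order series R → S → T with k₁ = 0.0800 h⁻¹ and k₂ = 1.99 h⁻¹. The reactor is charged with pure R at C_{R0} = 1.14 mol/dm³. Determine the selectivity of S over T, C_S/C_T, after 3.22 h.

0.166

Solving the coupled first-order balances gives C_S(t) = [k₁/(k₂−k₁)]·C_{R0}·(e^(−k₁t) − e^(−k₂t)).
e^(−k₁t) = e^(−0.0800×3.22) = e^(−0.2576) = 0.7729; e^(−k₂t) = e^(−6.408) = 0.001649.
C_S = 0.0800×1.14/(1.99−0.0800) × (0.7729−0.001649) = 0.04775×0.7713 = 0.03683 mol/dm³.
C_R = C_{R0}e^(−k₁t) = 0.8811 mol/dm³, so C_T = C_{R0}−C_R−C_S = 0.2221 mol/dm³; C_S/C_T = 0.166.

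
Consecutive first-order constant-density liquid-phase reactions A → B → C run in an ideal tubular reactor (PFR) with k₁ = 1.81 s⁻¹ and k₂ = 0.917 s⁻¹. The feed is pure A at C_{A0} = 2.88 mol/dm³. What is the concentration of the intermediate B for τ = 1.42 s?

1.14 mol/dm³

The intermediate concentration in a first-order A→B→C sequence is C_B = k₁C_{A0}(e^(−k₁τ) − e^(−k₂τ))/(k₂−k₁).
e^(−k₁τ) = e^(−1.81×1.42) = e^(−2.570) = 0.07652; e^(−k₂τ) = e^(−1.302) = 0.2719.
C_B = 1.81×2.88/(0.917−1.81) × (0.07652−0.2719) = (-5.837)×(-0.1954) = 1.141 mol/dm³.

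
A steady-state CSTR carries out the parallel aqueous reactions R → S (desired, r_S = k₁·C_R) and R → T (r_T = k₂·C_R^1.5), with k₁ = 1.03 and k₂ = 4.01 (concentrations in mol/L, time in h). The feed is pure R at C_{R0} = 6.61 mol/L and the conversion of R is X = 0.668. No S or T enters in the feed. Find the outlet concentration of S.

0.652 mol/L

Exit C_R = C_{R0}(1−X) = 6.61×0.332 = 2.195 mol/L.
A CSTR operates uniformly at the exit composition, giving r_S = 2.260 and r_T = 13.04 (each k·C_R^n at C_R = 2.195).
Fraction of consumed R going to S: r_S/(r_S+r_T) = 0.1478.
C_S = 0.1478·C_{R0}·X = 0.1478×6.61×0.668 = 0.652 mol/L.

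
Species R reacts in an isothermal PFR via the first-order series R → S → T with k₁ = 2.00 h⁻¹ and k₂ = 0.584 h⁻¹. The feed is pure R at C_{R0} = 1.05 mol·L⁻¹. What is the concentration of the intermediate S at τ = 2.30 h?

The intermediate concentration in a first-order A→B→C sequence is C_S = k₁C_{R0}(e^(−k₁τ) − e^(−k₂τ))/(k₂−k₁).
e^(−k₁τ) = e^(−2.00×2.30) = e^(−4.600) = 0.01005; e^(−k₂τ) = e^(−1.343) = 0.2610.
C_S = 2.00×1.05/(0.584−2.00) × (0.01005−0.2610) = (-1.483)×(-0.2510) = 0.3722 mol·L⁻¹.

0.372 mol·L⁻¹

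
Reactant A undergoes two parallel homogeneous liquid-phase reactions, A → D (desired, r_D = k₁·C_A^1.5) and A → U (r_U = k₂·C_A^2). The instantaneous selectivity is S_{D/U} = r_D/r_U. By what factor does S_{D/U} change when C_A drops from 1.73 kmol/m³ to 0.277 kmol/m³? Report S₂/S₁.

S_{D/U} = (k₁/k₂)·C_A^-0.5, so S₂/S₁ = (C_{A,2}/C_{A,1})^-0.5.
= (0.277/1.73)^(-0.5) = (0.1601)^(-0.5) = 2.50.
Selectivity toward D rises as C_A falls — low-concentration operation is favoured.

2.50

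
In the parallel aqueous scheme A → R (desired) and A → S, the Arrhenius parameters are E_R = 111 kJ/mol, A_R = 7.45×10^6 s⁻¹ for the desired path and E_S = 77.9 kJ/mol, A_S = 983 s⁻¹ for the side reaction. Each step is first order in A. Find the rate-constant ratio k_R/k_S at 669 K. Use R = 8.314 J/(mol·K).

Since both paths have the same order in A, the concentration cancels and S_{R/S} = k_R/k_S = (A_R/A_S)·exp[(E_S−E_R)/(RT)].
(E_S−E_R)/(RT) = (77.9−111)×10³/(8.314×669) = -33100/5562 = -5.951.
k_R/k_S = (7.45×10^6/983)·exp(-5.951) = 7579 × 0.002603 = 19.7.

19.7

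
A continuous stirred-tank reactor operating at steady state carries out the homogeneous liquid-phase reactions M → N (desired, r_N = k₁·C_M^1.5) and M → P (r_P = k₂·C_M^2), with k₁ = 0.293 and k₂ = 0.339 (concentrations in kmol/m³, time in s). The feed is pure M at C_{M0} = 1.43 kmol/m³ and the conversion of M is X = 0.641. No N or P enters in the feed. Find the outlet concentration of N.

0.501 kmol/m³

Exit C_M = C_{M0}(1−X) = 1.43×0.359 = 0.5134 kmol/m³.
In a CSTR the entire volume is at exit conditions, so r_N = 0.293×0.5134^1.5 = 0.1078 and r_P = 0.339×0.5134^2 = 0.08934.
Fraction of consumed M going to N: r_N/(r_N+r_P) = 0.5468.
C_N = 0.5468·C_{M0}·X = 0.5468×1.43×0.641 = 0.501 kmol/m³.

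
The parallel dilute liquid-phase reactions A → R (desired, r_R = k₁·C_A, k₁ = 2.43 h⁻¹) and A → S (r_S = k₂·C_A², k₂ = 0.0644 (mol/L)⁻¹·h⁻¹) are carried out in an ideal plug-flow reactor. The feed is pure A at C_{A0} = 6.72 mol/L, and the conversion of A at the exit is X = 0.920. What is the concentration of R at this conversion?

C_A = C_{A0}(1−X) = 0.5376 mol/L.
Along a PFR/batch, dC_R/dC_A = −r_R/(r_R+r_S) = −k₁/(k₁+k₂·C_A).
Integrating from C_{A0} to C_A: C_R = (2.43/0.0644)·ln[(2.43+0.0644·6.72)/(2.43+0.0644·0.538)] = 37.73·ln(2.863/2.465) = 5.651 mol/L.

5.65 mol/L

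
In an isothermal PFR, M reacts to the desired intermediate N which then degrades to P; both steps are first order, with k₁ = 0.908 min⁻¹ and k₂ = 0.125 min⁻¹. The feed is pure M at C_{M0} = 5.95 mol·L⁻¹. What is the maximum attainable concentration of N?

4.34 mol·L⁻¹

At the optimum, C_{N,max}/C_{M0} = (k₁/k₂)^[k₂/(k₂−k₁)].
= (0.908/0.125)^(0.125/(0.125−0.908)) = (7.264)^(-0.1596) = 0.7287.
C_{N,max} = 0.7287×5.95 = 4.34 mol·L⁻¹.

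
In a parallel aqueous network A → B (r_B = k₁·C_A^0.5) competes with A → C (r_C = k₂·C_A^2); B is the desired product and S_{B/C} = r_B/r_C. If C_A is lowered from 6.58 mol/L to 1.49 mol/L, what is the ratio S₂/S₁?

9.28

S_{B/C} = (k₁/k₂)·C_A^-1.5, so S₂/S₁ = (C_{A,2}/C_{A,1})^-1.5.
= (1.49/6.58)^(-1.5) = (0.2264)^(-1.5) = 9.28.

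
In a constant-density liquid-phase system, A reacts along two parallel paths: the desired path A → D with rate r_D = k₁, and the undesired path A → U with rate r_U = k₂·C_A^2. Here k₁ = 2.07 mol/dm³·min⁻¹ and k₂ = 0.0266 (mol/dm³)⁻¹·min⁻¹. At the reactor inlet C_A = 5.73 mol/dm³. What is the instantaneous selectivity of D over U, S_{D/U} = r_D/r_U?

S_{D/U} = r_D/r_U = (k₁)/(k₂·C_A^2) = (k₁/k₂)·C_A^-2.
= (2.07) / (0.0266×5.730^2) = 2.070/0.8734 = 2.37.
The undesired path is higher order in A, so low C_A (CSTR or dilute feed) favours D.

2.37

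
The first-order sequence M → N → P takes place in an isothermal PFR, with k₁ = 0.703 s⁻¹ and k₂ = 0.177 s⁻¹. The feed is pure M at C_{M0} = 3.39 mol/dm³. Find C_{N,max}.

Evaluating C_N at τ_opt = ln(k₂/k₁)/(k₂−k₁) gives C_{N,max}/C_{M0} = (k₁/k₂)^[k₂/(k₂−k₁)].
= (0.703/0.177)^(0.177/(0.177−0.703)) = (3.972)^(-0.3365) = 0.6287.
C_{N,max} = 0.6287×3.39 = 2.13 mol/dm³.

2.13 mol/dm³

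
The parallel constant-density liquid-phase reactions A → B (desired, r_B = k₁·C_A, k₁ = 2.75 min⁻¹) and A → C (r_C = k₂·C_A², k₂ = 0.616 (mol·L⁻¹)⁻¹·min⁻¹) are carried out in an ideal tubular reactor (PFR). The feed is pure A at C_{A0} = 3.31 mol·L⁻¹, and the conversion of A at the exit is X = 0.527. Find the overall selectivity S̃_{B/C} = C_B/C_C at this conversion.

C_A = C_{A0}(1−X) = 1.566 mol·L⁻¹.
Along a PFR/batch, dC_B/dC_A = −r_B/(r_B+r_C) = −k₁/(k₁+k₂·C_A).
Integrating from C_{A0} to C_A: C_B = (2.75/0.616)·ln[(2.75+0.616·3.31)/(2.75+0.616·1.57)] = 4.464·ln(4.789/3.714) = 1.134 mol·L⁻¹.
C_C = (C_{A0}−C_A)−C_B = 0.6100 mol·L⁻¹; S̃_{B/C} = 1.134/0.6100 = 1.86.

1.86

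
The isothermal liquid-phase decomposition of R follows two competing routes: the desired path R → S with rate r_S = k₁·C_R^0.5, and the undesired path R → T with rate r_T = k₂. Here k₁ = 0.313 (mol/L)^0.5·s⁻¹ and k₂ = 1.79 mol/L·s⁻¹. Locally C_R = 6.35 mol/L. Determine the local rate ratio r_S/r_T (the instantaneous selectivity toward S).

0.441

S_{S/T} = r_S/r_T = (k₁·C_R^0.5)/(k₂) = (k₁/k₂)·C_R^0.5.
= (0.313×6.350^0.5) / (1.79) = 0.7887/1.790 = 0.441.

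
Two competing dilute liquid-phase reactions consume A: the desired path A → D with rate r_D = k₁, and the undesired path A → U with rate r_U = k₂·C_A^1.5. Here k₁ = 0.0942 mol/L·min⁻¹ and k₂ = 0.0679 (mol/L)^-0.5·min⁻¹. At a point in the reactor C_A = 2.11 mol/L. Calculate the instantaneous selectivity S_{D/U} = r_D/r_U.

0.453

S_{D/U} = r_D/r_U = (k₁)/(k₂·C_A^1.5) = (k₁/k₂)·C_A^-1.5.
= (0.0942) / (0.0679×2.110^1.5) = 0.09420/0.2081 = 0.453.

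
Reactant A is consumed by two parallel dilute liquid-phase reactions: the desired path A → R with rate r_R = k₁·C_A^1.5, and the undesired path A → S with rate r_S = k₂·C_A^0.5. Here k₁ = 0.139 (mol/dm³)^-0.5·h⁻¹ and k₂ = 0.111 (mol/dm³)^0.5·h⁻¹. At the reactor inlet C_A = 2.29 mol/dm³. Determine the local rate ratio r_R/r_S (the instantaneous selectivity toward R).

2.87

S_{R/S} = r_R/r_S = (k₁·C_A^1.5)/(k₂·C_A^0.5) = (k₁/k₂)·C_A.
= (0.139×2.290^1.5) / (0.111×2.290^0.5) = 0.4817/0.1680 = 2.87.
Since the desired path is higher order in A, keeping C_A high (PFR or concentrated feed) favours R.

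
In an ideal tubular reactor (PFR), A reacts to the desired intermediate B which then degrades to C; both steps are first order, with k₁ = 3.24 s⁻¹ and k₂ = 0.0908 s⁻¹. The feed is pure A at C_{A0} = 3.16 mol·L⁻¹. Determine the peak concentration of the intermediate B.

2.85 mol·L⁻¹

At the optimum, C_{B,max}/C_{A0} = (k₁/k₂)^[k₂/(k₂−k₁)].
= (3.24/0.0908)^(0.0908/(0.0908−3.24)) = (35.68)^(-0.02883) = 0.9021.
C_{B,max} = 0.9021×3.16 = 2.85 mol·L⁻¹.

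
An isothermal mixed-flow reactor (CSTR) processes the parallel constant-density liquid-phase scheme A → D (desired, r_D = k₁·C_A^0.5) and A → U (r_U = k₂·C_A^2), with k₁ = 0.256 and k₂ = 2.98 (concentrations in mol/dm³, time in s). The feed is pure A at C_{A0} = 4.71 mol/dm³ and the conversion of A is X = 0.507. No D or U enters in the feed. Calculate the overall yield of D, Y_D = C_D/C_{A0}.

0.0120

Exit C_A = C_{A0}(1−X) = 4.71×0.493 = 2.322 mol/dm³.
Rates in a CSTR are evaluated at the outlet concentration: r_D = 0.256×2.322^0.5 = 0.3901, r_U = 2.98×2.322^2 = 16.07.
Fraction of consumed A going to D: r_D/(r_D+r_U) = 0.02370.
C_D = 0.02370·C_{A0}·X = 0.02370×4.71×0.507 = 0.0566 mol/dm³; Y_D = C_D/C_{A0} = 0.0120.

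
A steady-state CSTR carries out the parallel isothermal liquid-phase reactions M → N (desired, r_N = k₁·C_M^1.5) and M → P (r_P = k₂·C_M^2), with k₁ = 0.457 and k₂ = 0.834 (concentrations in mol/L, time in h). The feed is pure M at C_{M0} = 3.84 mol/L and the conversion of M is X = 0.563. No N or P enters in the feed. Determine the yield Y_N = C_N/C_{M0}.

0.167

Exit C_M = C_{M0}(1−X) = 3.84×0.437 = 1.678 mol/L.
Rates in a CSTR are evaluated at the outlet concentration: r_N = 0.457×1.678^1.5 = 0.9934, r_P = 0.834×1.678^2 = 2.349.
Fraction of consumed M going to N: r_N/(r_N+r_P) = 0.2973.
C_N = 0.2973·C_{M0}·X = 0.2973×3.84×0.563 = 0.643 mol/L; Y_N = C_N/C_{M0} = 0.167.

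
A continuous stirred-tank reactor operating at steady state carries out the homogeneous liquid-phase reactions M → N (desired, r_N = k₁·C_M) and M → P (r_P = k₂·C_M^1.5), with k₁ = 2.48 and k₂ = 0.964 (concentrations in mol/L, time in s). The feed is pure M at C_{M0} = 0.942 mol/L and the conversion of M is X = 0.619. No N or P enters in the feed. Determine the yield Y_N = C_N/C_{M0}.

Exit C_M = C_{M0}(1−X) = 0.942×0.381 = 0.3589 mol/L.
Rates in a CSTR are evaluated at the outlet concentration: r_N = 2.48×0.3589 = 0.8901, r_P = 0.964×0.3589^1.5 = 0.2073.
Fraction of consumed M going to N: r_N/(r_N+r_P) = 0.8111.
C_N = 0.8111·C_{M0}·X = 0.8111×0.942×0.619 = 0.473 mol/L; Y_N = C_N/C_{M0} = 0.502.

0.502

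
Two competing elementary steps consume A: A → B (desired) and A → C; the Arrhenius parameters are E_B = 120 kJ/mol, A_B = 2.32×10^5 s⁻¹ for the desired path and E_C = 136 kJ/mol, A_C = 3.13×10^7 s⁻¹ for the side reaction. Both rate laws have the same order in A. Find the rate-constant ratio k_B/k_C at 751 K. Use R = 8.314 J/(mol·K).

k_B/k_C = (A_B/A_C)·exp[−(E_B−E_C)/(RT)] = (A_B/A_C)·exp[(E_C−E_B)/(RT)].
(E_C−E_B)/(RT) = (136−120)×10³/(8.314×751) = 16000/6244 = 2.563.
k_B/k_C = (2.32×10^5/3.13×10^7)·exp(2.563) = 0.007412 × 12.97 = 0.0961.

0.0961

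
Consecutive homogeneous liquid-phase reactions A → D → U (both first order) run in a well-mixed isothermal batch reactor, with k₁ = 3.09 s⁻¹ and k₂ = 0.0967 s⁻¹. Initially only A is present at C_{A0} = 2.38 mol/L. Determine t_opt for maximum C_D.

Setting dC_D/dt = 0 gives t_opt = ln(k₂/k₁)/(k₂−k₁).
= ln(0.0967/3.09)/(0.0967−3.09) = ln(0.03129)/-2.993 = -3.464/-2.993 = 1.16 s.

1.16 s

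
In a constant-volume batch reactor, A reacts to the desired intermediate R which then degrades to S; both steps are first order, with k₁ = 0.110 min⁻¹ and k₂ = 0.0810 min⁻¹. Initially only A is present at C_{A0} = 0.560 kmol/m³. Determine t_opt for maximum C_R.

The intermediate peaks when r₁ = r₂, i.e. k₁e^(−k₁t) = k₂e^(−k₂t), giving t_opt = ln(k₂/k₁)/(k₂−k₁).
= ln(0.0810/0.110)/(0.0810−0.110) = ln(0.7364)/-0.02900 = -0.3060/-0.02900 = 10.6 min.

10.6 min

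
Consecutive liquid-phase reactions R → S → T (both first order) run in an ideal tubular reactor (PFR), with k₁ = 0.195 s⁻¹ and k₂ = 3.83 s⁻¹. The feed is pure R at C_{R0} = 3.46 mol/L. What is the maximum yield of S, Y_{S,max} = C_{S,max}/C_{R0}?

0.0434

For a first-order series the maximum intermediate yield is C_{S,max}/C_{R0} = (k₁/k₂)^[k₂/(k₂−k₁)].
= (0.195/3.83)^(3.83/(3.83−0.195)) = (0.05091)^(1.054) = 0.04340.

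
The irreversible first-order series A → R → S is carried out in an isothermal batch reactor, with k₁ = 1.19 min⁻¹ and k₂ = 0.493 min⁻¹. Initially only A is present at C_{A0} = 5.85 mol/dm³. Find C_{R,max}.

3.14 mol/dm³

For a first-order series the maximum intermediate yield is C_{R,max}/C_{A0} = (k₁/k₂)^[k₂/(k₂−k₁)].
= (1.19/0.493)^(0.493/(0.493−1.19)) = (2.414)^(-0.7073) = 0.5362.
C_{R,max} = 0.5362×5.85 = 3.14 mol/dm³.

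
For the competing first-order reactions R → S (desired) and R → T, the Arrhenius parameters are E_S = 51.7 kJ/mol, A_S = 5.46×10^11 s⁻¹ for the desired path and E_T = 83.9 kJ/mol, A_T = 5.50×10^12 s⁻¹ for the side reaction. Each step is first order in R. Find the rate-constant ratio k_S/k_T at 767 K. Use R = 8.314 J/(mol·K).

15.5

Since both paths have the same order in R, the concentration cancels and S_{S/T} = k_S/k_T = (A_S/A_T)·exp[(E_T−E_S)/(RT)].
(E_T−E_S)/(RT) = (83.9−51.7)×10³/(8.314×767) = 32200/6377 = 5.050.
k_S/k_T = (5.46×10^11/5.50×10^12)·exp(5.050) = 0.09927 × 155.9 = 15.5.
Since E_S < E_T, lowering the temperature improves selectivity toward S.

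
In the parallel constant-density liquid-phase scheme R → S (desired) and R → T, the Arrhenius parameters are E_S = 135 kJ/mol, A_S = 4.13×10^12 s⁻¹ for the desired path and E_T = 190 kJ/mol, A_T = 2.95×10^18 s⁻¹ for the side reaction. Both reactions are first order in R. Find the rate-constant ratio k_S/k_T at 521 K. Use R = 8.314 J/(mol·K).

0.458

Since both paths have the same order in R, the concentration cancels and S_{S/T} = k_S/k_T = (A_S/A_T)·exp[(E_T−E_S)/(RT)].
(E_T−E_S)/(RT) = (190−135)×10³/(8.314×521) = 55000/4332 = 12.70.
k_S/k_T = (4.13×10^12/2.95×10^18)·exp(12.70) = 1.400×10^-6 × 3.269×10^5 = 0.458.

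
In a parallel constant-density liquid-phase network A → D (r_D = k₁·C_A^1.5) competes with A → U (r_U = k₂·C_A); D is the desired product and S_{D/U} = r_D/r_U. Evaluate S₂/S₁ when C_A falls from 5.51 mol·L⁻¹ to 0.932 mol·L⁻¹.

S_{D/U} = (k₁/k₂)·C_A^0.5, so S₂/S₁ = (C_{A,2}/C_{A,1})^0.5.
= (0.932/5.51)^0.5 = (0.1691)^0.5 = 0.411.

0.411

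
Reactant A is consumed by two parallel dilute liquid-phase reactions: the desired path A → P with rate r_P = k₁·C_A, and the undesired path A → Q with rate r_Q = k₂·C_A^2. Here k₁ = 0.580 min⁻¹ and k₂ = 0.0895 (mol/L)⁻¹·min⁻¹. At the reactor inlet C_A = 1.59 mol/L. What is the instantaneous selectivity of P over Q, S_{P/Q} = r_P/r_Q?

4.08

S_{P/Q} = r_P/r_Q = (k₁·C_A)/(k₂·C_A^2) = (k₁/k₂)·C_A⁻¹.
= (0.580×1.590) / (0.0895×1.590^2) = 0.9222/0.2263 = 4.08.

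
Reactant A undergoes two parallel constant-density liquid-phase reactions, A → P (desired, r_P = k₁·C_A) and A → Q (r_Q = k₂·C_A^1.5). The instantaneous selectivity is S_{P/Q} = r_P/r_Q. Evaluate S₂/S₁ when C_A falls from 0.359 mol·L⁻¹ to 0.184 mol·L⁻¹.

S_{P/Q} = (k₁/k₂)·C_A^-0.5, so S₂/S₁ = (C_{A,2}/C_{A,1})^-0.5.
= (0.184/0.359)^(-0.5) = (0.5125)^(-0.5) = 1.40.
Selectivity toward P rises as C_A falls — low-concentration operation is favoured.

1.40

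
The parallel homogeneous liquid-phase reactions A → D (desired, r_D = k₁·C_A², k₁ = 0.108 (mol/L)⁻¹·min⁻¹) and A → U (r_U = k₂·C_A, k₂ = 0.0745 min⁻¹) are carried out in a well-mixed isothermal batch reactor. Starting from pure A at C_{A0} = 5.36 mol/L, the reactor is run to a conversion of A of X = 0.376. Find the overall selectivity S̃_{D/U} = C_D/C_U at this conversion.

6.21

C_A = C_{A0}(1−X) = 3.345 mol/L.
Along a PFR/batch, dC_U/dC_A = −r_U/(r_D+r_U) = −k₂/(k₂+k₁·C_A).
Integrating from C_{A0} to C_A: C_U = (0.0745/0.108)·ln[(0.0745+0.108·5.36)/(0.0745+0.108·3.34)] = 0.6898·ln(0.6534/0.4357) = 0.2795 mol/L.
Then C_D = (C_{A0}−C_A) − C_U = 2.015 − 0.2795 = 1.736 mol/L.
S̃_{D/U} = C_D/C_U = 1.736/0.2795 = 6.21.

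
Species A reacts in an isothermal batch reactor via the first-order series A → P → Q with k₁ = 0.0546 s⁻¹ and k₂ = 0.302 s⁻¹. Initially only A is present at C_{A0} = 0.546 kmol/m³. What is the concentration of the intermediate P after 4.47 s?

0.0632 kmol/m³

The intermediate concentration in a first-order A→B→C sequence is C_P = k₁C_{A0}(e^(−k₁t) − e^(−k₂t))/(k₂−k₁).
e^(−k₁t) = e^(−0.0546×4.47) = e^(−0.2441) = 0.7834; e^(−k₂t) = e^(−1.350) = 0.2593.
C_P = 0.0546×0.546/(0.302−0.0546) × (0.7834−0.2593) = 0.1205×0.5242 = 0.06316 kmol/m³.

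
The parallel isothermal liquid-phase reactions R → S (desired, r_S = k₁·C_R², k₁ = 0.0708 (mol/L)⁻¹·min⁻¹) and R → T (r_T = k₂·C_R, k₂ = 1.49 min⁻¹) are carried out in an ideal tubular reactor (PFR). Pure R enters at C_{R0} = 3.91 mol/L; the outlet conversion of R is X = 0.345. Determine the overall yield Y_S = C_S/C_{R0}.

C_R = C_{R0}(1−X) = 2.561 mol/L.
Along a PFR/batch, dC_T/dC_R = −r_T/(r_S+r_T) = −k₂/(k₂+k₁·C_R).
Integrating from C_{R0} to C_R: C_T = (1.49/0.0708)·ln[(1.49+0.0708·3.91)/(1.49+0.0708·2.56)] = 21.05·ln(1.767/1.671) = 1.169 mol/L.
Then C_S = (C_{R0}−C_R) − C_T = 1.349 − 1.169 = 0.1795 mol/L.
Y_S = C_S/C_{R0} = 0.1795/3.91 = 0.0459.

0.0459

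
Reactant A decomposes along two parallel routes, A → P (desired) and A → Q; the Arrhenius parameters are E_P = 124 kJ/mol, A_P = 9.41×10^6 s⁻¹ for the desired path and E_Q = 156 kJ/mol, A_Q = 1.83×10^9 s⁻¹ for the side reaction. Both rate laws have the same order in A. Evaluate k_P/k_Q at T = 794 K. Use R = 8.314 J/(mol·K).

With equal orders, S_{P/Q} = k_P/k_Q = (A_P/A_Q)·exp[(E_Q−E_P)/(RT)].
(E_Q−E_P)/(RT) = (156−124)×10³/(8.314×794) = 32000/6601 = 4.848.
k_P/k_Q = (9.41×10^6/1.83×10^9)·exp(4.848) = 0.005142 × 127.4 = 0.655.

0.655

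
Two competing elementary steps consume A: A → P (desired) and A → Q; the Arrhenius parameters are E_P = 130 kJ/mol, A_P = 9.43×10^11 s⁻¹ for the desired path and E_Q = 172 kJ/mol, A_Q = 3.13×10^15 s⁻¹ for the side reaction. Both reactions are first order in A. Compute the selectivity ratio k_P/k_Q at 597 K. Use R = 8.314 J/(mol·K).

With equal orders, S_{P/Q} = k_P/k_Q = (A_P/A_Q)·exp[(E_Q−E_P)/(RT)].
(E_Q−E_P)/(RT) = (172−130)×10³/(8.314×597) = 42000/4963 = 8.462.
k_P/k_Q = (9.43×10^11/3.13×10^15)·exp(8.462) = 3.013×10^-4 × 4731 = 1.43.

1.43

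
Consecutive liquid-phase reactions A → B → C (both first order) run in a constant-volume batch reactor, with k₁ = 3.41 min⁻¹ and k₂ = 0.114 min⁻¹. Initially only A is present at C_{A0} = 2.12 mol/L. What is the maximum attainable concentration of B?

1.88 mol/L

For a first-order series the maximum intermediate yield is C_{B,max}/C_{A0} = (k₁/k₂)^[k₂/(k₂−k₁)].
= (3.41/0.114)^(0.114/(0.114−3.41)) = (29.91)^(-0.03459) = 0.8891.
C_{B,max} = 0.8891×2.12 = 1.88 mol/L.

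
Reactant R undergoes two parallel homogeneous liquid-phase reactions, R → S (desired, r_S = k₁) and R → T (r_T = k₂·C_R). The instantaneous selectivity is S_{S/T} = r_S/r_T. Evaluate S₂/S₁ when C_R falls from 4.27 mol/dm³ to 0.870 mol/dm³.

4.91

S_{S/T} = (k₁/k₂)·C_R⁻¹, so S₂/S₁ = (C_{R,2}/C_{R,1})⁻¹.
= 4.27/0.870 = 4.91.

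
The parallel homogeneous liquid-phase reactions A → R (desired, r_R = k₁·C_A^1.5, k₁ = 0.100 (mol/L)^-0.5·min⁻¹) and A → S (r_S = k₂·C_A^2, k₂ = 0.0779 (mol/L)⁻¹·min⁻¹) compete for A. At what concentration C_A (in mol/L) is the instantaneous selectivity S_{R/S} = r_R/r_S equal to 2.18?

S_{R/S} = (k₁/k₂)·C_A^-0.5 ⇒ C_A = (S·k₂/k₁)^(-2).
= (2.18×0.0779/0.100)^(-2) = (1.698)^(-2) = 0.347 mol/L.

0.347 mol/L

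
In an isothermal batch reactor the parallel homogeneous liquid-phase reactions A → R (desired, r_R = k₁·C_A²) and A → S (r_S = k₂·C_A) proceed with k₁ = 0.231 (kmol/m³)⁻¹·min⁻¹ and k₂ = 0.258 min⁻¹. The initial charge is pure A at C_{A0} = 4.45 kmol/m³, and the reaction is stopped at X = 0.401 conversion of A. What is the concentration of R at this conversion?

1.35 kmol/m³

C_A = C_{A0}(1−X) = 2.666 kmol/m³.
Along a PFR/batch, dC_S/dC_A = −r_S/(r_R+r_S) = −k₂/(k₂+k₁·C_A).
Integrating from C_{A0} to C_A: C_S = (0.258/0.231)·ln[(0.258+0.231·4.45)/(0.258+0.231·2.67)] = 1.117·ln(1.286/0.8737) = 0.4316 kmol/m³.
Then C_R = (C_{A0}−C_A) − C_S = 1.784 − 0.4316 = 1.353 kmol/m³.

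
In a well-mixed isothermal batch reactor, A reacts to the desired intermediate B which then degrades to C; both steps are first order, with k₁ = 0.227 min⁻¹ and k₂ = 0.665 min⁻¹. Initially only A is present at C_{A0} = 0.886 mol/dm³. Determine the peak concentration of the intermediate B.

At the optimum, C_{B,max}/C_{A0} = (k₁/k₂)^[k₂/(k₂−k₁)].
= (0.227/0.665)^(0.665/(0.665−0.227)) = (0.3414)^(1.518) = 0.1956.
C_{B,max} = 0.1956×0.886 = 0.173 mol/dm³.

0.173 mol/dm³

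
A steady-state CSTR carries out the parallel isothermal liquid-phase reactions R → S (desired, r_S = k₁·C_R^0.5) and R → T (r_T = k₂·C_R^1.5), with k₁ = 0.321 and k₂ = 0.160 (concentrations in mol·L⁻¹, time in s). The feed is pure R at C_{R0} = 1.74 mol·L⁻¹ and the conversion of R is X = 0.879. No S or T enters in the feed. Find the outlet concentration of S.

Exit C_R = C_{R0}(1−X) = 1.74×0.121 = 0.2105 mol·L⁻¹.
A CSTR operates uniformly at the exit composition, giving r_S = 0.1473 and r_T = 0.01546 (each k·C_R^n at C_R = 0.2105).
Fraction of consumed R going to S: r_S/(r_S+r_T) = 0.9050.
C_S = 0.9050·C_{R0}·X = 0.9050×1.74×0.879 = 1.38 mol·L⁻¹.

1.38 mol·L⁻¹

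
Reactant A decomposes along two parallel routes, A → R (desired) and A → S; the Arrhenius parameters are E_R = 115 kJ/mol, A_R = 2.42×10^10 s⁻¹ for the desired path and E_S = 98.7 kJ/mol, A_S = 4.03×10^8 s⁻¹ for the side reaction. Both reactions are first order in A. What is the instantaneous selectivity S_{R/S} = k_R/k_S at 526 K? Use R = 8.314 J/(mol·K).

With equal orders, S_{R/S} = k_R/k_S = (A_R/A_S)·exp[(E_S−E_R)/(RT)].
(E_S−E_R)/(RT) = (98.7−115)×10³/(8.314×526) = -16300/4373 = -3.727.
k_R/k_S = (2.42×10^10/4.03×10^8)·exp(-3.727) = 60.05 × 0.02406 = 1.44.

1.44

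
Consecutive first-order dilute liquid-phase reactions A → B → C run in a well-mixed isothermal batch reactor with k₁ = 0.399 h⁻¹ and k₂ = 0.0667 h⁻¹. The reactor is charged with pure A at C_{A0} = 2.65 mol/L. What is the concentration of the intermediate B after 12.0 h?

For first-order series with pure A initially, C_B(t) = k₁C_{A0}/(k₂−k₁)·(e^(−k₁t) − e^(−k₂t)).
e^(−k₁t) = e^(−0.399×12.0) = e^(−4.788) = 0.008329; e^(−k₂t) = e^(−0.8004) = 0.4491.
C_B = 0.399×2.65/(0.0667−0.399) × (0.008329−0.4491) = (-3.182)×(-0.4408) = 1.403 mol/L.

1.40 mol/L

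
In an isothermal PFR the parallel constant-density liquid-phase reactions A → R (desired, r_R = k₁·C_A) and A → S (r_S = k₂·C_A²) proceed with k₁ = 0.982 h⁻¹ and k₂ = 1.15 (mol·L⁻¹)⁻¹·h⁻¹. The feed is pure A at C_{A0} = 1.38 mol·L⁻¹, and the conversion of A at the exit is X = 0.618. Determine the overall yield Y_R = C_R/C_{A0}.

0.298

C_A = C_{A0}(1−X) = 0.5272 mol·L⁻¹.
Along a PFR/batch, dC_R/dC_A = −r_R/(r_R+r_S) = −k₁/(k₁+k₂·C_A).
Integrating from C_{A0} to C_A: C_R = (0.982/1.15)·ln[(0.982+1.15·1.38)/(0.982+1.15·0.527)] = 0.8539·ln(2.569/1.588) = 0.4106 mol·L⁻¹.
Y_R = C_R/C_{A0} = 0.4106/1.38 = 0.298.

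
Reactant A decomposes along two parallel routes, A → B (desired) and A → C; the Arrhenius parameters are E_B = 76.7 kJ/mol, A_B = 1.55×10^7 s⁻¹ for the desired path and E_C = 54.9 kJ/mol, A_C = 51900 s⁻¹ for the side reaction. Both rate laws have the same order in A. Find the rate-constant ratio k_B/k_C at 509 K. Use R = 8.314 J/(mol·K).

1.73

k_B/k_C = (A_B/A_C)·exp[−(E_B−E_C)/(RT)] = (A_B/A_C)·exp[(E_C−E_B)/(RT)].
(E_C−E_B)/(RT) = (54.9−76.7)×10³/(8.314×509) = -21800/4232 = -5.151.
k_B/k_C = (1.55×10^7/51900)·exp(-5.151) = 298.7 × 0.005791 = 1.73.
Since E_B > E_C, raising the temperature improves selectivity toward B.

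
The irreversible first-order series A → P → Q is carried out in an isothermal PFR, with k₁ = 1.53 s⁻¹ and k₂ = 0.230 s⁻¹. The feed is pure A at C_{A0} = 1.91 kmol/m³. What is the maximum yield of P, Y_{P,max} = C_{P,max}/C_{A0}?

At the optimum, C_{P,max}/C_{A0} = (k₁/k₂)^[k₂/(k₂−k₁)].
= (1.53/0.230)^(0.230/(0.230−1.53)) = (6.652)^(-0.1769) = 0.7152.

0.715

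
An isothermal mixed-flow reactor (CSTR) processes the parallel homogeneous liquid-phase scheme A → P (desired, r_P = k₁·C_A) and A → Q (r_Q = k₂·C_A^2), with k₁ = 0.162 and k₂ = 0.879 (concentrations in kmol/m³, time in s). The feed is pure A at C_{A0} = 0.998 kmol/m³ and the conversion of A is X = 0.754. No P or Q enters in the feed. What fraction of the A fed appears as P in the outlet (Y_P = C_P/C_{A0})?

0.323

Exit C_A = C_{A0}(1−X) = 0.998×0.246 = 0.2455 kmol/m³.
Rates in a CSTR are evaluated at the outlet concentration: r_P = 0.162×0.2455 = 0.03977, r_Q = 0.879×0.2455^2 = 0.05298.
Fraction of consumed A going to P: r_P/(r_P+r_Q) = 0.4288.
C_P = 0.4288·C_{A0}·X = 0.4288×0.998×0.754 = 0.323 kmol/m³; Y_P = C_P/C_{A0} = 0.323.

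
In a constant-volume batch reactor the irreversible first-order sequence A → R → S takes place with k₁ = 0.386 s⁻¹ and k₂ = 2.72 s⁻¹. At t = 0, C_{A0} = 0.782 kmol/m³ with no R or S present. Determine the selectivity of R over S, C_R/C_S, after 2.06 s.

For first-order series with pure A initially, C_R(t) = k₁C_{A0}/(k₂−k₁)·(e^(−k₁t) − e^(−k₂t)).
e^(−k₁t) = e^(−0.386×2.06) = e^(−0.7952) = 0.4515; e^(−k₂t) = e^(−5.603) = 0.003686.
C_R = 0.386×0.782/(2.72−0.386) × (0.4515−0.003686) = 0.1293×0.4478 = 0.05792 kmol/m³.
C_A = C_{A0}e^(−k₁t) = 0.3531 kmol/m³, so C_S = C_{A0}−C_A−C_R = 0.3710 kmol/m³; C_R/C_S = 0.156.

0.156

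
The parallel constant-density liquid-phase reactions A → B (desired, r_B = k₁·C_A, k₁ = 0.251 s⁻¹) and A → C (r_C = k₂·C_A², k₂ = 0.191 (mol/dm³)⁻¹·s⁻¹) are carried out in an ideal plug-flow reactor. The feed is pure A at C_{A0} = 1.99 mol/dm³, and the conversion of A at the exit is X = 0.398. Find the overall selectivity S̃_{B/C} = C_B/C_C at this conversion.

0.834

C_A = C_{A0}(1−X) = 1.198 mol/dm³.
Along a PFR/batch, dC_B/dC_A = −r_B/(r_B+r_C) = −k₁/(k₁+k₂·C_A).
Integrating from C_{A0} to C_A: C_B = (0.251/0.191)·ln[(0.251+0.191·1.99)/(0.251+0.191·1.20)] = 1.314·ln(0.6311/0.4798) = 0.3601 mol/dm³.
C_C = (C_{A0}−C_A)−C_B = 0.4319 mol/dm³; S̃_{B/C} = 0.3601/0.4319 = 0.834.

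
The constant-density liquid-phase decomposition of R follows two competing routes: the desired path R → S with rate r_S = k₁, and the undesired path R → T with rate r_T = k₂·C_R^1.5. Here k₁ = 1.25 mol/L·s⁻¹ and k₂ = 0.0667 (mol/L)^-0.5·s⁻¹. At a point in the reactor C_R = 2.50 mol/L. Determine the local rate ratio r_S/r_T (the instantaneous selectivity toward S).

S_{S/T} = r_S/r_T = (k₁)/(k₂·C_R^1.5) = (k₁/k₂)·C_R^-1.5.
= (1.25) / (0.0667×2.500^1.5) = 1.250/0.2637 = 4.74.
The undesired path is higher order in R, so low C_R (CSTR or dilute feed) favours S.

4.74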